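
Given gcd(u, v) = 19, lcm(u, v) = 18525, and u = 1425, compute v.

Using uv = gcd(u,v)·lcm(u,v) = 19·18525 = 351975, we get v = 351975/1425 = 247.

247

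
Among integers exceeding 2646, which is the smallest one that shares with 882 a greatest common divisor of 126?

2772

882 = 126·7. Any t with gcd(t, 882) = 126 is a multiple of 126, say 126s, with s coprime to 7.
Need s > 2646/126, so s ≥ 22. First s ≥ 22 with gcd(s, 7) = 1 is s = 22. Thus t = 126·22 = 2772.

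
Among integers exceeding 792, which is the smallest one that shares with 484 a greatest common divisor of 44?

484 = 44·11. Any t with gcd(t, 484) = 44 is a multiple of 44, say 44s, with s coprime to 11.
Need s > 792/44, so s ≥ 19. First s ≥ 19 with gcd(s, 11) = 1 is s = 19. Thus t = 44·19 = 836.

836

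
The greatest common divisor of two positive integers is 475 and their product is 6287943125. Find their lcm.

gcd·lcm = product, so lcm = 6287943125/475 = 13237775.

13237775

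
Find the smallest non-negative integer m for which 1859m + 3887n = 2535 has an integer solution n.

16

Reduce mod 3887: 1859m ≡ 2535 (mod 3887). With g = gcd(1859, 3887) = 169 dividing 2535, divide through: 11m ≡ 15 (mod 23).
Since gcd(11, 23) = 1, m ≡ 15·(11)⁻¹ ≡ 16 (mod 23). Smallest non-negative: 16.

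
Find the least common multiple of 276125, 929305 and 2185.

22427219589125

276125 = 5³ · 47²; 929305 = 5 · 13 · 17 · 29²; 2185 = 5 · 19 · 23
lcm takes max exponent of each prime: 5³ · 13 · 17 · 19 · 23 · 29² · 47² = 22427219589125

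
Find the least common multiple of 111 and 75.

2775

111 = 3 · 37; 75 = 3 · 5²
max exponents: 3 · 5² · 37 = 2775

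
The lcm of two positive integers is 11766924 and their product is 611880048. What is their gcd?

52

gcd·lcm = product, so gcd = 611880048/11766924 = 52.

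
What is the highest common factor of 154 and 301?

Euclid: 301 = 1·154 + 147; 154 = 1·147 + 7; 147 = 21·7 + 0. Last nonzero remainder: 7.

7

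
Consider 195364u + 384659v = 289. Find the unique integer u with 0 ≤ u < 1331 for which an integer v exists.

Euclid: 384659 = 1·195364 + 189295; 195364 = 1·189295 + 6069; 189295 = 31·6069 + 1156; 6069 = 5·1156 + 289; 1156 = 4·289 + 0 → gcd = 289; 289 = 289·1.
Back-substitution yields 195364·(317) + 384659·(-161) = 289, so one solution is u = 317·1 = 317, v = -161·1 = -161.
Solutions in u differ by 384659/289 = 1331; the one in [0, 1331) is 317 mod 1331 = 317.

317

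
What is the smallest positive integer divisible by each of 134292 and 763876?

71040468

gcd first: 763876 = 5·134292 + 92416; 134292 = 1·92416 + 41876; 92416 = 2·41876 + 8664; 41876 = 4·8664 + 7220; 8664 = 1·7220 + 1444; 7220 = 5·1444 + 0 → gcd = 1444
lcm = 134292·763876/gcd = 102582435792/1444 = 71040468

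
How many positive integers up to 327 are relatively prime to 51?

205

51 = 3·17. Inclusion–exclusion on these primes:
327 − ⌊327/3⌋ − ⌊327/17⌋ + ⌊327/51⌋ = 205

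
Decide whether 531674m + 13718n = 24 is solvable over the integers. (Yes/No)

By Bézout, 531674m + 13718n = 24 has integer solutions iff gcd(531674, 13718) | 24.
Euclid: 531674 = 38·13718 + 10390; 13718 = 1·10390 + 3328; 10390 = 3·3328 + 406; 3328 = 8·406 + 80; 406 = 5·80 + 6; 80 = 13·6 + 2; 6 = 3·2 + 0. gcd = 2; 24 mod 2 = 0. Yes.

Yes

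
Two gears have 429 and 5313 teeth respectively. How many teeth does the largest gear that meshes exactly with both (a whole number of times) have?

33

Euclid: 5313 = 12·429 + 165; 429 = 2·165 + 99; 165 = 1·99 + 66; 99 = 1·66 + 33; 66 = 2·33 + 0. Last nonzero remainder: 33.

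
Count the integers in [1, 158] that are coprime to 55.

55 = 5·11. Inclusion–exclusion on these primes:
158 − ⌊158/5⌋ − ⌊158/11⌋ + ⌊158/55⌋ = 115

115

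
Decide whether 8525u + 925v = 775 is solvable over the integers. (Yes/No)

gcd(8525, 925): 8525 = 9·925 + 200; 925 = 4·200 + 125; 200 = 1·125 + 75; 125 = 1·75 + 50; 75 = 1·50 + 25; 50 = 2·25 + 0 → 25
25 divides 775, so a solution exists.

Yes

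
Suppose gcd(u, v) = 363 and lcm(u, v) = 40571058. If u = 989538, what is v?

Using uv = gcd(u,v)·lcm(u,v) = 363·40571058 = 14727294054, we get v = 14727294054/989538 = 14883.

14883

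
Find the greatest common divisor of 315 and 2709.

315 = 3² · 5 · 7
2709 = 3² · 7 · 43
Common: 3² · 7 = 63

63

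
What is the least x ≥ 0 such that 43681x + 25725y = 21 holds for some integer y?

8841

Reduce mod 25725: 43681x ≡ 21 (mod 25725). With g = gcd(43681, 25725) = 1 dividing 21, divide through: 43681x ≡ 21 (mod 25725).
Since gcd(43681, 25725) = 1, x ≡ 21·(43681)⁻¹ ≡ 8841 (mod 25725). Smallest non-negative: 8841.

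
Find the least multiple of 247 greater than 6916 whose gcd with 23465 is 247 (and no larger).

Multiples of 247 above 6916: 247·29, 247·30, … . Need the cofactor coprime to 23465/247 = 95.
Checking s = 29, 30, … the first with gcd(s, 95) = 1 is s = 29, giving 7163.

7163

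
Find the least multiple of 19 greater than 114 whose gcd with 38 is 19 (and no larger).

133

gcd(t, 38) = 19 forces 19 | t; write t = 19s. Then gcd(19s, 19·2) = 19·gcd(s, 2), so need gcd(s, 2) = 1.
19s > 114 gives s ≥ 7. The least s ≥ 7 coprime to 2 is 7, so t = 19·7 = 133.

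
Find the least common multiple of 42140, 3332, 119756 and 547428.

42140 = 2² · 5 · 7² · 43; 3332 = 2² · 7² · 17; 119756 = 2² · 7² · 13 · 47; 547428 = 2² · 3 · 7⁴ · 19
lcm takes max exponent of each prime: 2² · 3 · 5 · 7⁴ · 13 · 17 · 19 · 43 · 47 = 1222518946740

1222518946740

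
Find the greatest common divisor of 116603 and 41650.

17

116603 = 17 · 19³
41650 = 2 · 5² · 7² · 17
Common: 17 = 17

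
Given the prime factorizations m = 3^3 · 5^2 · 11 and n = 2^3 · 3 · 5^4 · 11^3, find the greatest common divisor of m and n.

min exponent per shared prime: 3 · 5^2 · 11 = 825

825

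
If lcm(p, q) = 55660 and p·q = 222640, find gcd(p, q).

4

gcd·lcm = product, so gcd = 222640/55660 = 4.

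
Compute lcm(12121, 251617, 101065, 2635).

lcm(12121, 251617) = 12121·251617/gcd = 3049849657/17 = 179402921
lcm(179402921, 101065) = 179402921·101065/gcd = 18131356210865/697 = 26013423545
lcm(26013423545, 2635) = 26013423545·2635/gcd = 68545371041075/2635 = 26013423545

26013423545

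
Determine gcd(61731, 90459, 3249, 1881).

61731 = 3² · 19³; 90459 = 3² · 19 · 23²; 3249 = 3² · 19²; 1881 = 3² · 11 · 19
gcd takes min exponent of each prime: 3² · 19 = 171

171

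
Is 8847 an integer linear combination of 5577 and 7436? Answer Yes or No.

No

gcd(5577, 7436): 7436 = 1·5577 + 1859; 5577 = 3·1859 + 0 → 1859
1859 does not divide 8847, so a solution does not exist.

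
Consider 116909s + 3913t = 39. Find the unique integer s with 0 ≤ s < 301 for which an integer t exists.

Reduce mod 3913: 116909s ≡ 39 (mod 3913). With g = gcd(116909, 3913) = 13 dividing 39, divide through: 8993s ≡ 3 (mod 301).
Since gcd(8993, 301) = 1, s ≡ 3·(8993)⁻¹ ≡ 65 (mod 301). Smallest non-negative: 65.

65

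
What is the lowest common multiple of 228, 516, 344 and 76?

228 = 2² · 3 · 19; 516 = 2² · 3 · 43; 344 = 2³ · 43; 76 = 2² · 19
lcm takes max exponent of each prime: 2³ · 3 · 19 · 43 = 19608

19608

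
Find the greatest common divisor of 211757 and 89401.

211757 = 7 · 13² · 179
89401 = 13² · 23²
Common: 13² = 169

169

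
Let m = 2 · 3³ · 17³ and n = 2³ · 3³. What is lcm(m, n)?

1061208

max exponent per prime: 2³ · 3³ · 17³ = 1061208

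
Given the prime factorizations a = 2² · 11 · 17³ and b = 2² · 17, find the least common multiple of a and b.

max exponent per prime: 2² · 11 · 17³ = 216172

216172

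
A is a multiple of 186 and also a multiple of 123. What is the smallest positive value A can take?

186 = 2 · 3 · 31; 123 = 3 · 41
max exponents: 2 · 3 · 31 · 41 = 7626

7626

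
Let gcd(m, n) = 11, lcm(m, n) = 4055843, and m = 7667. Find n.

m·n = gcd·lcm = 11·4055843 = 44614273, so n = 44614273/7667 = 5819.

5819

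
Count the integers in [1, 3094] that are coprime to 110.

110 = 2·5·11. Inclusion–exclusion on these primes:
3094 − ⌊3094/2⌋ − ⌊3094/5⌋ − ⌊3094/11⌋ + ⌊3094/10⌋ + ⌊3094/22⌋ + ⌊3094/55⌋ − ⌊3094/110⌋ = 1125

1125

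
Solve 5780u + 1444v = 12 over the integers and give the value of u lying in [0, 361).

3

Euclid: 5780 = 4·1444 + 4; 1444 = 361·4 + 0 → gcd = 4; 12 = 4·3.
Back-substitution yields 5780·(1) + 1444·(-4) = 4, so one solution is u = 1·3 = 3, v = -4·3 = -12.
Solutions in u differ by 1444/4 = 361; the one in [0, 361) is 3 mod 361 = 3.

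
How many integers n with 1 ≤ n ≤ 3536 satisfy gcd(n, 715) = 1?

715 = 5·11·13. Inclusion–exclusion on these primes:
3536 − ⌊3536/5⌋ − ⌊3536/11⌋ − ⌊3536/13⌋ + ⌊3536/55⌋ + ⌊3536/65⌋ + ⌊3536/143⌋ − ⌊3536/715⌋ = 2374

2374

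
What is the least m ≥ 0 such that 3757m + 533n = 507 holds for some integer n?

40

Euclid: 3757 = 7·533 + 26; 533 = 20·26 + 13; 26 = 2·13 + 0 → gcd = 13; 507 = 13·39.
Back-substitution yields 3757·(-20) + 533·(141) = 13, so one solution is m = -20·39 = -780, n = 141·39 = 5499.
Solutions in m differ by 533/13 = 41; the one in [0, 41) is -780 mod 41 = 40.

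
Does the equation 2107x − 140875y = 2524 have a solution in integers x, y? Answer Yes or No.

By Bézout, 2107x − 140875y = 2524 has integer solutions iff gcd(2107, 140875) | 2524.
Euclid: 140875 = 66·2107 + 1813; 2107 = 1·1813 + 294; 1813 = 6·294 + 49; 294 = 6·49 + 0. gcd = 49; 2524 mod 49 = 25. No.

No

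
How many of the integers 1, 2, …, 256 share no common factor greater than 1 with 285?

285 = 3·5·19. Inclusion–exclusion on these primes:
256 − ⌊256/3⌋ − ⌊256/5⌋ − ⌊256/19⌋ + ⌊256/15⌋ + ⌊256/57⌋ + ⌊256/95⌋ − ⌊256/285⌋ = 130

130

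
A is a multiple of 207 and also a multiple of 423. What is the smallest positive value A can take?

207 = 3² · 23; 423 = 3² · 47
max exponents: 3² · 23 · 47 = 9729

9729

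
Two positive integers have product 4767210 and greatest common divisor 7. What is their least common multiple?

681030

For any two positive integers, gcd × lcm equals their product. Hence lcm = 4767210 / 7 = 681030.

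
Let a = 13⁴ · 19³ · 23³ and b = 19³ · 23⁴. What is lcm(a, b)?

54820823636059

max exponent per prime: 13⁴ · 19³ · 23⁴ = 54820823636059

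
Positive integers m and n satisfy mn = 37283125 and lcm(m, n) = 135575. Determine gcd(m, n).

From gcd × lcm = mn: gcd = 37283125 / 135575 = 275.

275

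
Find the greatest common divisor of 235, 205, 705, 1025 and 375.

235 = 5 · 47; 205 = 5 · 41; 705 = 3 · 5 · 47; 1025 = 5² · 41; 375 = 3 · 5³
gcd takes min exponent of each prime: 5 = 5

5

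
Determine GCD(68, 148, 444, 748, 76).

4

gcd(68, 148): 148 = 2·68 + 12; 68 = 5·12 + 8; 12 = 1·8 + 4; 8 = 2·4 + 0 → 4
gcd(4, 444): 444 = 111·4 + 0 → 4
gcd(4, 748): 748 = 187·4 + 0 → 4
gcd(4, 76): 76 = 19·4 + 0 → 4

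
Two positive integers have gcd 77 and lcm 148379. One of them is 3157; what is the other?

3619

Using uv = gcd(u,v)·lcm(u,v) = 77·148379 = 11425183, we get v = 11425183/3157 = 3619.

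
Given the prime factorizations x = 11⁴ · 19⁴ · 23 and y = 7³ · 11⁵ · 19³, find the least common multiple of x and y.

max exponent per prime: 7³ · 11⁵ · 19⁴ · 23 = 165576914629819

165576914629819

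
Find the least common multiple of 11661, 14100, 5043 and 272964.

lcm(11661, 14100) = 11661·14100/gcd = 164420100/3 = 54806700
lcm(54806700, 5043) = 54806700·5043/gcd = 276390188100/3 = 92130062700
lcm(92130062700, 272964) = 92130062700·272964/gcd = 25148190434842800/276 = 91116632010300

91116632010300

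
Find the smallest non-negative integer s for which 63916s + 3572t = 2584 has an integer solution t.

12

Euclid: 63916 = 17·3572 + 3192; 3572 = 1·3192 + 380; 3192 = 8·380 + 152; 380 = 2·152 + 76; 152 = 2·76 + 0 → gcd = 76; 2584 = 76·34.
Back-substitution yields 63916·(-19) + 3572·(340) = 76, so one solution is s = -19·34 = -646, t = 340·34 = 11560.
Solutions in s differ by 3572/76 = 47; the one in [0, 47) is -646 mod 47 = 12.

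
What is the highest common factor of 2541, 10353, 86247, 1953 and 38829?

2541 = 3 · 7 · 11²; 10353 = 3 · 7 · 17 · 29; 86247 = 3² · 7 · 37²; 1953 = 3² · 7 · 31; 38829 = 3 · 7 · 43²
gcd takes min exponent of each prime: 3 · 7 = 21

21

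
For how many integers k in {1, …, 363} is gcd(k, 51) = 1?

228

Prime factors of 51: 3, 17. Count integers ≤ 363 divisible by none of them.
By inclusion–exclusion: 363 − ⌊363/3⌋ − ⌊363/17⌋ + ⌊363/51⌋ = 228.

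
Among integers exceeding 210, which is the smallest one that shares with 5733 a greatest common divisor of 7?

gcd(a, 5733) = 7 forces 7 | a; write a = 7s. Then gcd(7s, 7·819) = 7·gcd(s, 819), so need gcd(s, 819) = 1.
7s > 210 gives s ≥ 31. The least s ≥ 31 coprime to 819 is 31, so a = 7·31 = 217.

217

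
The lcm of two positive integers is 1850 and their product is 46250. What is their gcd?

gcd·lcm = product, so gcd = 46250/1850 = 25.

25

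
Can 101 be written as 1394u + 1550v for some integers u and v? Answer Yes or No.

No

gcd(1394, 1550): 1550 = 1·1394 + 156; 1394 = 8·156 + 146; 156 = 1·146 + 10; 146 = 14·10 + 6; 10 = 1·6 + 4; 6 = 1·4 + 2; 4 = 2·2 + 0 → 2
2 does not divide 101, so a solution does not exist.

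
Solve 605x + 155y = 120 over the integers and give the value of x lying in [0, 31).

23

Reduce mod 155: 605x ≡ 120 (mod 155). With g = gcd(605, 155) = 5 dividing 120, divide through: 121x ≡ 24 (mod 31).
Since gcd(121, 31) = 1, x ≡ 24·(121)⁻¹ ≡ 23 (mod 31). Smallest non-negative: 23.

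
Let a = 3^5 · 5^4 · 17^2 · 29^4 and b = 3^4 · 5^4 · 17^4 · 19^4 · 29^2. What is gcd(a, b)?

min exponent per shared prime: 3^4 · 5^4 · 17^2 · 29^2 = 12304355625

12304355625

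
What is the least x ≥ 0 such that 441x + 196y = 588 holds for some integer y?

Euclid: 441 = 2·196 + 49; 196 = 4·49 + 0 → gcd = 49; 588 = 49·12.
Back-substitution yields 441·(1) + 196·(-2) = 49, so one solution is x = 1·12 = 12, y = -2·12 = -24.
Solutions in x differ by 196/49 = 4; the one in [0, 4) is 12 mod 4 = 0.

0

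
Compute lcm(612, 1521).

612 = 2² · 3² · 17; 1521 = 3² · 13²
max exponents: 2² · 3² · 13² · 17 = 103428

103428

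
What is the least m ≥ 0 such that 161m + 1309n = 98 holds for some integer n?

25

Euclid: 1309 = 8·161 + 21; 161 = 7·21 + 14; 21 = 1·14 + 7; 14 = 2·7 + 0 → gcd = 7; 98 = 7·14.
Back-substitution yields 161·(-65) + 1309·(8) = 7, so one solution is m = -65·14 = -910, n = 8·14 = 112.
Solutions in m differ by 1309/7 = 187; the one in [0, 187) is -910 mod 187 = 25.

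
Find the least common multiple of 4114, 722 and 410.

lcm(4114, 722) = 4114·722/gcd = 2970308/2 = 1485154
lcm(1485154, 410) = 1485154·410/gcd = 608913140/2 = 304456570

304456570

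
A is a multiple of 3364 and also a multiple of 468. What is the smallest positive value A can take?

393588

gcd first: 3364 = 7·468 + 88; 468 = 5·88 + 28; 88 = 3·28 + 4; 28 = 7·4 + 0 → gcd = 4
lcm = 3364·468/gcd = 1574352/4 = 393588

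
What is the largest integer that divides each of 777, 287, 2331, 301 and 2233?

7

gcd(777, 287): 777 = 2·287 + 203; 287 = 1·203 + 84; 203 = 2·84 + 35; 84 = 2·35 + 14; 35 = 2·14 + 7; 14 = 2·7 + 0 → 7
gcd(7, 2331): 2331 = 333·7 + 0 → 7
gcd(7, 301): 301 = 43·7 + 0 → 7
gcd(7, 2233): 2233 = 319·7 + 0 → 7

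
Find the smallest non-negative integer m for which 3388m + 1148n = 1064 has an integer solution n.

Reduce mod 1148: 3388m ≡ 1064 (mod 1148). With g = gcd(3388, 1148) = 28 dividing 1064, divide through: 121m ≡ 38 (mod 41).
Since gcd(121, 41) = 1, m ≡ 38·(121)⁻¹ ≡ 22 (mod 41). Smallest non-negative: 22.

22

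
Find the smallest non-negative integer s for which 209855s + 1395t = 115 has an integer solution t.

Euclid: 209855 = 150·1395 + 605; 1395 = 2·605 + 185; 605 = 3·185 + 50; 185 = 3·50 + 35; 50 = 1·35 + 15; 35 = 2·15 + 5; 15 = 3·5 + 0 → gcd = 5; 115 = 5·23.
Back-substitution yields 209855·(-83) + 1395·(12486) = 5, so one solution is s = -83·23 = -1909, t = 12486·23 = 287178.
Solutions in s differ by 1395/5 = 279; the one in [0, 279) is -1909 mod 279 = 44.

44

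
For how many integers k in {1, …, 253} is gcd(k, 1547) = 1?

Prime factors of 1547: 7, 13, 17. Count integers ≤ 253 divisible by none of them.
By inclusion–exclusion: 253 − ⌊253/7⌋ − ⌊253/13⌋ − ⌊253/17⌋ + ⌊253/91⌋ + ⌊253/119⌋ + ⌊253/221⌋ − ⌊253/1547⌋ = 189.

189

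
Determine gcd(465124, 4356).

Euclid: 465124 = 106·4356 + 3388; 4356 = 1·3388 + 968; 3388 = 3·968 + 484; 968 = 2·484 + 0. Last nonzero remainder: 484.

484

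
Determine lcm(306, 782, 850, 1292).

306 = 2 · 3² · 17; 782 = 2 · 17 · 23; 850 = 2 · 5² · 17; 1292 = 2² · 17 · 19
lcm takes max exponent of each prime: 2² · 3² · 5² · 17 · 19 · 23 = 6686100

6686100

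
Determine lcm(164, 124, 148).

164 = 2² · 41; 124 = 2² · 31; 148 = 2² · 37
lcm takes max exponent of each prime: 2² · 31 · 37 · 41 = 188108

188108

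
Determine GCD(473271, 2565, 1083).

57

gcd(473271, 2565): 473271 = 184·2565 + 1311; 2565 = 1·1311 + 1254; 1311 = 1·1254 + 57; 1254 = 22·57 + 0 → 57
gcd(57, 1083): 1083 = 19·57 + 0 → 57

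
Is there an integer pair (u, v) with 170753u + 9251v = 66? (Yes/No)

Yes

By Bézout, 170753u + 9251v = 66 has integer solutions iff gcd(170753, 9251) | 66.
Euclid: 170753 = 18·9251 + 4235; 9251 = 2·4235 + 781; 4235 = 5·781 + 330; 781 = 2·330 + 121; 330 = 2·121 + 88; 121 = 1·88 + 33; 88 = 2·33 + 22; 33 = 1·22 + 11; 22 = 2·11 + 0. gcd = 11; 66 mod 11 = 0. Yes.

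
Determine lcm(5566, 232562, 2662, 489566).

119029650278

5566 = 2 · 11² · 23; 232562 = 2 · 11² · 31²; 2662 = 2 · 11³; 489566 = 2 · 7 · 11² · 17²
lcm takes max exponent of each prime: 2 · 7 · 11³ · 17² · 23 · 31² = 119029650278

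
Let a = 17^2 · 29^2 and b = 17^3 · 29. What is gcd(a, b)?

min exponent per shared prime: 17^2 · 29 = 8381

8381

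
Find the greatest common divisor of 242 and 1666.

2

242 = 2 · 11²
1666 = 2 · 7² · 17
Common: 2 = 2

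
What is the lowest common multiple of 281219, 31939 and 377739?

lcm(281219, 31939) = 281219·31939/gcd = 8981853641/779 = 11529979
lcm(11529979, 377739) = 11529979·377739/gcd = 4355322737481/19 = 229227512499

229227512499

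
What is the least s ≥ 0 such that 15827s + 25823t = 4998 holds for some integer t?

15

Reduce mod 25823: 15827s ≡ 4998 (mod 25823). With g = gcd(15827, 25823) = 833 dividing 4998, divide through: 19s ≡ 6 (mod 31).
Since gcd(19, 31) = 1, s ≡ 6·(19)⁻¹ ≡ 15 (mod 31). Smallest non-negative: 15.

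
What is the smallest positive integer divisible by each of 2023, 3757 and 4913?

2023 = 7 · 17²; 3757 = 13 · 17²; 4913 = 17³
lcm takes max exponent of each prime: 7 · 13 · 17³ = 447083

447083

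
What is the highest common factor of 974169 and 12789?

Euclid: 974169 = 76·12789 + 2205; 12789 = 5·2205 + 1764; 2205 = 1·1764 + 441; 1764 = 4·441 + 0. Last nonzero remainder: 441.

441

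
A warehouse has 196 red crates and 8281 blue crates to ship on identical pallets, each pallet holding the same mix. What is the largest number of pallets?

49

Euclid: 8281 = 42·196 + 49; 196 = 4·49 + 0. Last nonzero remainder: 49.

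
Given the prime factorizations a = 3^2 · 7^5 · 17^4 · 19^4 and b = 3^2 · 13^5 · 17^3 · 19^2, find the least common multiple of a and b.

611307269551665087219

max exponent per prime: 3^2 · 7^5 · 13^5 · 17^4 · 19^4 = 611307269551665087219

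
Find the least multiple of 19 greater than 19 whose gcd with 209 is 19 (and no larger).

gcd(k, 209) = 19 forces 19 | k; write k = 19s. Then gcd(19s, 19·11) = 19·gcd(s, 11), so need gcd(s, 11) = 1.
19s > 19 gives s ≥ 2. The least s ≥ 2 coprime to 11 is 2, so k = 19·2 = 38.

38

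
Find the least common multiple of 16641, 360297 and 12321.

16641 = 3² · 43²; 360297 = 3² · 7² · 19 · 43; 12321 = 3² · 37²
lcm takes max exponent of each prime: 3² · 7² · 19 · 37² · 43² = 21209603499

21209603499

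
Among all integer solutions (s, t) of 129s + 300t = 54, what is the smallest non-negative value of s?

Reduce mod 300: 129s ≡ 54 (mod 300). With g = gcd(129, 300) = 3 dividing 54, divide through: 43s ≡ 18 (mod 100).
Since gcd(43, 100) = 1, s ≡ 18·(43)⁻¹ ≡ 26 (mod 100). Smallest non-negative: 26.

26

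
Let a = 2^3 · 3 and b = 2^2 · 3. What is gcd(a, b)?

12

min exponent per shared prime: 2^2 · 3 = 12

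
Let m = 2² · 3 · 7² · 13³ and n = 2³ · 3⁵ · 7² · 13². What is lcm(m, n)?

max exponent per prime: 2³ · 3⁵ · 7² · 13³ = 209277432

209277432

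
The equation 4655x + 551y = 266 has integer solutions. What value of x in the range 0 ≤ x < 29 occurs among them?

Euclid: 4655 = 8·551 + 247; 551 = 2·247 + 57; 247 = 4·57 + 19; 57 = 3·19 + 0 → gcd = 19; 266 = 19·14.
Back-substitution yields 4655·(9) + 551·(-76) = 19, so one solution is x = 9·14 = 126, y = -76·14 = -1064.
Solutions in x differ by 551/19 = 29; the one in [0, 29) is 126 mod 29 = 10.

10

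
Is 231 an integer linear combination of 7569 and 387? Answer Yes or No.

gcd(7569, 387): 7569 = 19·387 + 216; 387 = 1·216 + 171; 216 = 1·171 + 45; 171 = 3·45 + 36; 45 = 1·36 + 9; 36 = 4·9 + 0 → 9
9 does not divide 231, so a solution does not exist.

No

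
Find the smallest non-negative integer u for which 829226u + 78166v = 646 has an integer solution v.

Reduce mod 78166: 829226u ≡ 646 (mod 78166). With g = gcd(829226, 78166) = 34 dividing 646, divide through: 24389u ≡ 19 (mod 2299).
Since gcd(24389, 2299) = 1, u ≡ 19·(24389)⁻¹ ≡ 1995 (mod 2299). Smallest non-negative: 1995.

1995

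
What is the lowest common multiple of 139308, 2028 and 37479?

139308 = 2² · 3 · 13 · 19 · 47; 2028 = 2² · 3 · 13²; 37479 = 3 · 13 · 31²
lcm takes max exponent of each prime: 2² · 3 · 13² · 19 · 31² · 47 = 1740374844

1740374844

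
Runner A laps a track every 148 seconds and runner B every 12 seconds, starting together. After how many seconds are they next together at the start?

444

gcd first: 148 = 12·12 + 4; 12 = 3·4 + 0 → gcd = 4
lcm = 148·12/gcd = 1776/4 = 444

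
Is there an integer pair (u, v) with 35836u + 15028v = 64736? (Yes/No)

By Bézout, 35836u + 15028v = 64736 has integer solutions iff gcd(35836, 15028) | 64736.
Euclid: 35836 = 2·15028 + 5780; 15028 = 2·5780 + 3468; 5780 = 1·3468 + 2312; 3468 = 1·2312 + 1156; 2312 = 2·1156 + 0. gcd = 1156; 64736 mod 1156 = 0. Yes.

Yes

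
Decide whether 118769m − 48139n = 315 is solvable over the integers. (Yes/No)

gcd(118769, 48139): 118769 = 2·48139 + 22491; 48139 = 2·22491 + 3157; 22491 = 7·3157 + 392; 3157 = 8·392 + 21; 392 = 18·21 + 14; 21 = 1·14 + 7; 14 = 2·7 + 0 → 7
7 divides 315, so a solution exists.

Yes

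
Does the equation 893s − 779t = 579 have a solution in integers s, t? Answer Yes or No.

No

By Bézout, 893s − 779t = 579 has integer solutions iff gcd(893, 779) | 579.
Euclid: 893 = 1·779 + 114; 779 = 6·114 + 95; 114 = 1·95 + 19; 95 = 5·19 + 0. gcd = 19; 579 mod 19 = 9. No.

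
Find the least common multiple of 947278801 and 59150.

8004505868450

947278801 = 7 · 19² · 41² · 223; 59150 = 2 · 5² · 7 · 13²
max exponents: 2 · 5² · 7 · 13² · 19² · 41² · 223 = 8004505868450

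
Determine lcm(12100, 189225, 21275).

77938749900

12100 = 2² · 5² · 11²; 189225 = 3² · 5² · 29²; 21275 = 5² · 23 · 37
lcm takes max exponent of each prime: 2² · 3² · 5² · 11² · 23 · 29² · 37 = 77938749900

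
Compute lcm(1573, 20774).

2513654

1573 = 11² · 13; 20774 = 2 · 13 · 17 · 47
max exponents: 2 · 11² · 13 · 17 · 47 = 2513654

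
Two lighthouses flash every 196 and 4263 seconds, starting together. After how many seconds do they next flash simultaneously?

196 = 2² · 7²; 4263 = 3 · 7² · 29
max exponents: 2² · 3 · 7² · 29 = 17052

17052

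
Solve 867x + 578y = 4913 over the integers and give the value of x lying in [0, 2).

gcd(867, 578) = 289 (Euclid: 867 = 1·578 + 289; 578 = 2·289 + 0), and 289 | 4913.
Extended Euclid: 867·(1) + 578·(-1) = 289. Scale by 17: x₀ = 17.
General solution x = x₀ + 2t; reducing mod 2 gives x = 1 (and y = 7).

1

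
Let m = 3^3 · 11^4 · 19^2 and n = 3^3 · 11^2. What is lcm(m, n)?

max exponent per prime: 3^3 · 11^4 · 19^2 = 142705827

142705827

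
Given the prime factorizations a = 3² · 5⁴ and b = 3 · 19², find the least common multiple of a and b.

max exponent per prime: 3² · 5⁴ · 19² = 2030625

2030625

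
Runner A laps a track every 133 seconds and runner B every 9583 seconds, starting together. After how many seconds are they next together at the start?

182077

gcd first: 9583 = 72·133 + 7; 133 = 19·7 + 0 → gcd = 7
lcm = 133·9583/gcd = 1274539/7 = 182077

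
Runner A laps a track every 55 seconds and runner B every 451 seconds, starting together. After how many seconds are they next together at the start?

gcd first: 451 = 8·55 + 11; 55 = 5·11 + 0 → gcd = 11
lcm = 55·451/gcd = 24805/11 = 2255

2255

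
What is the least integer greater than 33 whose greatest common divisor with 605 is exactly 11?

44

gcd(m, 605) = 11 forces 11 | m; write m = 11s. Then gcd(11s, 11·55) = 11·gcd(s, 55), so need gcd(s, 55) = 1.
11s > 33 gives s ≥ 4. The least s ≥ 4 coprime to 55 is 4, so m = 11·4 = 44.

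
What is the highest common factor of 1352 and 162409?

1352 = 2³ · 13²
162409 = 13² · 31²
Common: 13² = 169

169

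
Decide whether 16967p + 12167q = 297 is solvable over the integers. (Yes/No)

Yes

gcd(16967, 12167): 16967 = 1·12167 + 4800; 12167 = 2·4800 + 2567; 4800 = 1·2567 + 2233; 2567 = 1·2233 + 334; 2233 = 6·334 + 229; 334 = 1·229 + 105; 229 = 2·105 + 19; 105 = 5·19 + 10; 19 = 1·10 + 9; 10 = 1·9 + 1; 9 = 9·1 + 0 → 1
1 divides 297, so a solution exists.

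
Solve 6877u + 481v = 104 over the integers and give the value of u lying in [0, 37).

gcd(6877, 481) = 13 (Euclid: 6877 = 14·481 + 143; 481 = 3·143 + 52; 143 = 2·52 + 39; 52 = 1·39 + 13; 39 = 3·13 + 0), and 13 | 104.
Extended Euclid: 6877·(-10) + 481·(143) = 13. Scale by 8: u₀ = -80.
General solution u = u₀ + 37t; reducing mod 37 gives u = 31 (and v = -443).

31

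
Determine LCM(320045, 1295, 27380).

12267964940

320045 = 5 · 11² · 23²; 1295 = 5 · 7 · 37; 27380 = 2² · 5 · 37²
lcm takes max exponent of each prime: 2² · 5 · 7 · 11² · 23² · 37² = 12267964940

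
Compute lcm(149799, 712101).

gcd first: 712101 = 4·149799 + 112905; 149799 = 1·112905 + 36894; 112905 = 3·36894 + 2223; 36894 = 16·2223 + 1326; 2223 = 1·1326 + 897; 1326 = 1·897 + 429; 897 = 2·429 + 39; 429 = 11·39 + 0 → gcd = 39
lcm = 149799·712101/gcd = 106672017699/39 = 2735179941

2735179941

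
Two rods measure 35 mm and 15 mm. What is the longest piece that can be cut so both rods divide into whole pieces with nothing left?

35 = 5 · 7
15 = 3 · 5
Common: 5 = 5

5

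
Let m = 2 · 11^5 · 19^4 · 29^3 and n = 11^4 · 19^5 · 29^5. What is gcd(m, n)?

46534937841029

min exponent per shared prime: 11^4 · 19^4 · 29^3 = 46534937841029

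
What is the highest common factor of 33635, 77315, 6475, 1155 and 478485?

35

gcd(33635, 77315): 77315 = 2·33635 + 10045; 33635 = 3·10045 + 3500; 10045 = 2·3500 + 3045; 3500 = 1·3045 + 455; 3045 = 6·455 + 315; 455 = 1·315 + 140; 315 = 2·140 + 35; 140 = 4·35 + 0 → 35
gcd(35, 6475): 6475 = 185·35 + 0 → 35
gcd(35, 1155): 1155 = 33·35 + 0 → 35
gcd(35, 478485): 478485 = 13671·35 + 0 → 35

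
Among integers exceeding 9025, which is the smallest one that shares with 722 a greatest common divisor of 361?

9747

gcd(a, 722) = 361 forces 361 | a; write a = 361s. Then gcd(361s, 361·2) = 361·gcd(s, 2), so need gcd(s, 2) = 1.
361s > 9025 gives s ≥ 26. The least s ≥ 26 coprime to 2 is 27, so a = 361·27 = 9747.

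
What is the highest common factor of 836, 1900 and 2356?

76

gcd(836, 1900): 1900 = 2·836 + 228; 836 = 3·228 + 152; 228 = 1·152 + 76; 152 = 2·76 + 0 → 76
gcd(76, 2356): 2356 = 31·76 + 0 → 76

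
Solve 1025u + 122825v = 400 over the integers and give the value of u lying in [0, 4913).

1678

Reduce mod 122825: 1025u ≡ 400 (mod 122825). With g = gcd(1025, 122825) = 25 dividing 400, divide through: 41u ≡ 16 (mod 4913).
Since gcd(41, 4913) = 1, u ≡ 16·(41)⁻¹ ≡ 1678 (mod 4913). Smallest non-negative: 1678.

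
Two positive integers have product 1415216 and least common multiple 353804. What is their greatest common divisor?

From gcd × lcm = mn: gcd = 1415216 / 353804 = 4.

4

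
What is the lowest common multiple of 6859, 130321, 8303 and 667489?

6859 = 19³; 130321 = 19⁴; 8303 = 19² · 23; 667489 = 19² · 43²
lcm takes max exponent of each prime: 19⁴ · 23 · 43² = 5542161167

5542161167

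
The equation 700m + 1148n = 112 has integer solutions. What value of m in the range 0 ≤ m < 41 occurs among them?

10

Euclid: 1148 = 1·700 + 448; 700 = 1·448 + 252; 448 = 1·252 + 196; 252 = 1·196 + 56; 196 = 3·56 + 28; 56 = 2·28 + 0 → gcd = 28; 112 = 28·4.
Back-substitution yields 700·(-18) + 1148·(11) = 28, so one solution is m = -18·4 = -72, n = 11·4 = 44.
Solutions in m differ by 1148/28 = 41; the one in [0, 41) is -72 mod 41 = 10.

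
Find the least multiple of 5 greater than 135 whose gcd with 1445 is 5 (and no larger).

gcd(t, 1445) = 5 forces 5 | t; write t = 5s. Then gcd(5s, 5·289) = 5·gcd(s, 289), so need gcd(s, 289) = 1.
5s > 135 gives s ≥ 28. The least s ≥ 28 coprime to 289 is 28, so t = 5·28 = 140.

140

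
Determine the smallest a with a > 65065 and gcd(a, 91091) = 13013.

78078

Multiples of 13013 above 65065: 13013·6, 13013·7, … . Need the cofactor coprime to 91091/13013 = 7.
Checking s = 6, 7, … the first with gcd(s, 7) = 1 is s = 6, giving 78078.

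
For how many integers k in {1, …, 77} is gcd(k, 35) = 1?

53

Prime factors of 35: 5, 7. Count integers ≤ 77 divisible by none of them.
By inclusion–exclusion: 77 − ⌊77/5⌋ − ⌊77/7⌋ + ⌊77/35⌋ = 53.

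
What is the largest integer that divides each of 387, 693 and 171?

387 = 3² · 43; 693 = 3² · 7 · 11; 171 = 3² · 19
gcd takes min exponent of each prime: 3² = 9

9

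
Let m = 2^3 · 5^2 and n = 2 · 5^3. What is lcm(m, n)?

max exponent per prime: 2^3 · 5^3 = 1000

1000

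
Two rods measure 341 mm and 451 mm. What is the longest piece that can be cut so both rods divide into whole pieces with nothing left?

11

Euclid: 451 = 1·341 + 110; 341 = 3·110 + 11; 110 = 10·11 + 0. Last nonzero remainder: 11.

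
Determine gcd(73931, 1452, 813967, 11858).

gcd(73931, 1452): 73931 = 50·1452 + 1331; 1452 = 1·1331 + 121; 1331 = 11·121 + 0 → 121
gcd(121, 813967): 813967 = 6727·121 + 0 → 121
gcd(121, 11858): 11858 = 98·121 + 0 → 121

121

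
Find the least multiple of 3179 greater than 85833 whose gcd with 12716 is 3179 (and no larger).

92191

Multiples of 3179 above 85833: 3179·28, 3179·29, … . Need the cofactor coprime to 12716/3179 = 4.
Checking s = 28, 29, … the first with gcd(s, 4) = 1 is s = 29, giving 92191.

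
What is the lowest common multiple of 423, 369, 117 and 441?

423 = 3² · 47; 369 = 3² · 41; 117 = 3² · 13; 441 = 3² · 7²
lcm takes max exponent of each prime: 3² · 7² · 13 · 41 · 47 = 11047491

11047491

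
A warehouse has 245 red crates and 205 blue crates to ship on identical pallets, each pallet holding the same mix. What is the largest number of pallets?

Euclid: 245 = 1·205 + 40; 205 = 5·40 + 5; 40 = 8·5 + 0. Last nonzero remainder: 5.

5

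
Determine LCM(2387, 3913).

1334333

gcd first: 3913 = 1·2387 + 1526; 2387 = 1·1526 + 861; 1526 = 1·861 + 665; 861 = 1·665 + 196; 665 = 3·196 + 77; 196 = 2·77 + 42; 77 = 1·42 + 35; 42 = 1·35 + 7; 35 = 5·7 + 0 → gcd = 7
lcm = 2387·3913/gcd = 9340331/7 = 1334333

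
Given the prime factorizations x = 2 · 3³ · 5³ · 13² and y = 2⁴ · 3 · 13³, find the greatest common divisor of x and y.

1014

min exponent per shared prime: 2 · 3 · 13² = 1014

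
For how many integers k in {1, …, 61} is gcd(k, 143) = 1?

52

Prime factors of 143: 11, 13. Count integers ≤ 61 divisible by none of them.
By inclusion–exclusion: 61 − ⌊61/11⌋ − ⌊61/13⌋ + ⌊61/143⌋ = 52.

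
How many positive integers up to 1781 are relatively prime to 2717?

2717 = 11·13·19. Inclusion–exclusion on these primes:
1781 − ⌊1781/11⌋ − ⌊1781/13⌋ − ⌊1781/19⌋ + ⌊1781/143⌋ + ⌊1781/209⌋ + ⌊1781/247⌋ − ⌊1781/2717⌋ = 1417

1417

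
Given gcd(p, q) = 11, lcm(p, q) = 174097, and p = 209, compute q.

9163

Using pq = gcd(p,q)·lcm(p,q) = 11·174097 = 1915067, we get q = 1915067/209 = 9163.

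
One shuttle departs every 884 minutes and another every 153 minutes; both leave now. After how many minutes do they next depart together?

884 = 2² · 13 · 17; 153 = 3² · 17
max exponents: 2² · 3² · 13 · 17 = 7956

7956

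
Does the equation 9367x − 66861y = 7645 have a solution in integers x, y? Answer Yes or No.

No

gcd(9367, 66861): 66861 = 7·9367 + 1292; 9367 = 7·1292 + 323; 1292 = 4·323 + 0 → 323
323 does not divide 7645, so a solution does not exist.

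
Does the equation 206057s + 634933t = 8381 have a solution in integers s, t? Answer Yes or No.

By Bézout, 206057s + 634933t = 8381 has integer solutions iff gcd(206057, 634933) | 8381.
Euclid: 634933 = 3·206057 + 16762; 206057 = 12·16762 + 4913; 16762 = 3·4913 + 2023; 4913 = 2·2023 + 867; 2023 = 2·867 + 289; 867 = 3·289 + 0. gcd = 289; 8381 mod 289 = 0. Yes.

Yes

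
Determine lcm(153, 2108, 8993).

10036188

153 = 3² · 17; 2108 = 2² · 17 · 31; 8993 = 17 · 23²
lcm takes max exponent of each prime: 2² · 3² · 17 · 23² · 31 = 10036188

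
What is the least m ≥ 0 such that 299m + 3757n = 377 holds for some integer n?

240

gcd(299, 3757) = 13 (Euclid: 3757 = 12·299 + 169; 299 = 1·169 + 130; 169 = 1·130 + 39; 130 = 3·39 + 13; 39 = 3·13 + 0), and 13 | 377.
Extended Euclid: 299·(88) + 3757·(-7) = 13. Scale by 29: m₀ = 2552.
General solution m = m₀ + 289t; reducing mod 289 gives m = 240 (and n = -19).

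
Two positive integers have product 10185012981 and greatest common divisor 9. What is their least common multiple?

1131668109

Since gcd(u,v)·lcm(u,v) = uv, lcm = 10185012981/9 = 1131668109.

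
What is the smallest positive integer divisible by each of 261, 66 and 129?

lcm(261, 66) = 261·66/gcd = 17226/3 = 5742
lcm(5742, 129) = 5742·129/gcd = 740718/3 = 246906

246906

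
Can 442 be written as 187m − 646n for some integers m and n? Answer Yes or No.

By Bézout, 187m − 646n = 442 has integer solutions iff gcd(187, 646) | 442.
Euclid: 646 = 3·187 + 85; 187 = 2·85 + 17; 85 = 5·17 + 0. gcd = 17; 442 mod 17 = 0. Yes.

Yes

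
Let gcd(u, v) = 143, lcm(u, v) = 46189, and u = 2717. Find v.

2431

u·v = gcd·lcm = 143·46189 = 6605027, so v = 6605027/2717 = 2431.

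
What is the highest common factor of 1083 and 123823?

361

Euclid: 123823 = 114·1083 + 361; 1083 = 3·361 + 0. Last nonzero remainder: 361.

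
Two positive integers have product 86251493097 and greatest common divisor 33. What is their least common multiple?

2613681609

For any two positive integers, gcd × lcm equals their product. Hence lcm = 86251493097 / 33 = 2613681609.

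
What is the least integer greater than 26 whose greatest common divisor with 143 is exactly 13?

Multiples of 13 above 26: 13·3, 13·4, … . Need the cofactor coprime to 143/13 = 11.
Checking s = 3, 4, … the first with gcd(s, 11) = 1 is s = 3, giving 39.

39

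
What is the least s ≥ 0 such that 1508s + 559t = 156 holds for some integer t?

9

Euclid: 1508 = 2·559 + 390; 559 = 1·390 + 169; 390 = 2·169 + 52; 169 = 3·52 + 13; 52 = 4·13 + 0 → gcd = 13; 156 = 13·12.
Back-substitution yields 1508·(-10) + 559·(27) = 13, so one solution is s = -10·12 = -120, t = 27·12 = 324.
Solutions in s differ by 559/13 = 43; the one in [0, 43) is -120 mod 43 = 9.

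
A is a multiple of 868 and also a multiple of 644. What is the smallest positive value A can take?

gcd first: 868 = 1·644 + 224; 644 = 2·224 + 196; 224 = 1·196 + 28; 196 = 7·28 + 0 → gcd = 28
lcm = 868·644/gcd = 558992/28 = 19964

19964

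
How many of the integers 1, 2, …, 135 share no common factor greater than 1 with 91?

91 = 7·13. Inclusion–exclusion on these primes:
135 − ⌊135/7⌋ − ⌊135/13⌋ + ⌊135/91⌋ = 107

107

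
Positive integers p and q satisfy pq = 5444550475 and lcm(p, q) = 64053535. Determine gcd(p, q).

gcd·lcm = product, so gcd = 5444550475/64053535 = 85.

85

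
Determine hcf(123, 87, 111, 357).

3

123 = 3 · 41; 87 = 3 · 29; 111 = 3 · 37; 357 = 3 · 7 · 17
gcd takes min exponent of each prime: 3 = 3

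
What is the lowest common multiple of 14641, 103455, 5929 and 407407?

lcm(14641, 103455) = 14641·103455/gcd = 1514684655/121 = 12518055
lcm(12518055, 5929) = 12518055·5929/gcd = 74219548095/121 = 613384695
lcm(613384695, 407407) = 613384695·407407/gcd = 249897218435865/847 = 295038038295

295038038295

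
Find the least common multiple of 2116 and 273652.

144761908

gcd first: 273652 = 129·2116 + 688; 2116 = 3·688 + 52; 688 = 13·52 + 12; 52 = 4·12 + 4; 12 = 3·4 + 0 → gcd = 4
lcm = 2116·273652/gcd = 579047632/4 = 144761908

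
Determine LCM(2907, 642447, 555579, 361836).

2907 = 3² · 17 · 19; 642447 = 3² · 13 · 17² · 19; 555579 = 3⁴ · 19³; 361836 = 2² · 3² · 19 · 23²
lcm takes max exponent of each prime: 2² · 3⁴ · 13 · 17² · 19³ · 23² = 4416748601148

4416748601148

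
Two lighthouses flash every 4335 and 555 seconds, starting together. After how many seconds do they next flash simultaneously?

4335 = 3 · 5 · 17²; 555 = 3 · 5 · 37
max exponents: 3 · 5 · 17² · 37 = 160395

160395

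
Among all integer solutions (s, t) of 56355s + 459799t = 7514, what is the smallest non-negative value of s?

Euclid: 459799 = 8·56355 + 8959; 56355 = 6·8959 + 2601; 8959 = 3·2601 + 1156; 2601 = 2·1156 + 289; 1156 = 4·289 + 0 → gcd = 289; 7514 = 289·26.
Back-substitution yields 56355·(359) + 459799·(-44) = 289, so one solution is s = 359·26 = 9334, t = -44·26 = -1144.
Solutions in s differ by 459799/289 = 1591; the one in [0, 1591) is 9334 mod 1591 = 1379.

1379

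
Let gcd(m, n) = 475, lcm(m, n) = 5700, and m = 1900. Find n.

m·n = gcd·lcm = 475·5700 = 2707500, so n = 2707500/1900 = 1425.

1425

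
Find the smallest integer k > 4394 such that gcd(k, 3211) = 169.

4563

3211 = 169·19. Any k with gcd(k, 3211) = 169 is a multiple of 169, say 169s, with s coprime to 19.
Need s > 4394/169, so s ≥ 27. First s ≥ 27 with gcd(s, 19) = 1 is s = 27. Thus k = 169·27 = 4563.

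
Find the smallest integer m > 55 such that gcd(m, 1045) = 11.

66

1045 = 11·95. Any m with gcd(m, 1045) = 11 is a multiple of 11, say 11s, with s coprime to 95.
Need s > 55/11, so s ≥ 6. First s ≥ 6 with gcd(s, 95) = 1 is s = 6. Thus m = 11·6 = 66.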